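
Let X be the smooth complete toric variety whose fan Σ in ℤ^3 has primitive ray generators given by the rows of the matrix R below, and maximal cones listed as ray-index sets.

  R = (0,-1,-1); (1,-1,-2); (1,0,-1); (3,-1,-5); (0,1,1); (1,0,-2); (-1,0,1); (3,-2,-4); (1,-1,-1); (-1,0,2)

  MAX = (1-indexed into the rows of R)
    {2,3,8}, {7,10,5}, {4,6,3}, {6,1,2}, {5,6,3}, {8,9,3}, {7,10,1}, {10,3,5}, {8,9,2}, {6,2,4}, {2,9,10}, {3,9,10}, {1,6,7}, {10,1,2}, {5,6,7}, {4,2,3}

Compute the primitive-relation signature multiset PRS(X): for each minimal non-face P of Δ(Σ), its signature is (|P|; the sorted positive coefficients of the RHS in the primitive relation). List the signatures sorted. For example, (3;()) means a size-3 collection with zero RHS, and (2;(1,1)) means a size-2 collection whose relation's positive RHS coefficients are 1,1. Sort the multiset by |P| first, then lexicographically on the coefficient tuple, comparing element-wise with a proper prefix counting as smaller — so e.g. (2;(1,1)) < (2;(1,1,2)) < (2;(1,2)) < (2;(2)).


|primitive collections| = 24. Relations:

  P = {1,5}:  v_{1} + v_{5} = 0  ⇒ sig = (2;())
  P = {3,7}:  v_{3} + v_{7} = 0  ⇒ sig = (2;())
  P = {6,10}:  v_{6} + v_{10} = 0  ⇒ sig = (2;())
  P = {1,3}:  v_{1} + v_{3} = v_{2}  ⇒ sig = (2;(1))
  P = {2,5}:  v_{2} + v_{5} = v_{3}  ⇒ sig = (2;(1))
  P = {2,7}:  v_{2} + v_{7} = v_{1}  ⇒ sig = (2;(1))
  P = {4,7}:  v_{4} + v_{7} = v_{2} + v_{6}  ⇒ sig = (2;(1,1))
  P = {4,10}:  v_{4} + v_{10} = v_{2} + v_{3}  ⇒ sig = (2;(1,1))
  P = {6,9}:  v_{6} + v_{9} = v_{2} + v_{3}  ⇒ sig = (2;(1,1))
  P = {7,8}:  v_{7} + v_{8} = v_{2} + v_{9}  ⇒ sig = (2;(1,1))
  P = {7,9}:  v_{7} + v_{9} = v_{2} + v_{10}  ⇒ sig = (2;(1,1))
  P = {1,4}:  v_{1} + v_{4} = 2·v_{2} + v_{6}  ⇒ sig = (2;(1,2))
  P = {1,8}:  v_{1} + v_{8} = 2·v_{2} + v_{9}  ⇒ sig = (2;(1,2))
  P = {1,9}:  v_{1} + v_{9} = 2·v_{2} + v_{10}  ⇒ sig = (2;(1,2))
  P = {4,5}:  v_{4} + v_{5} = 2·v_{3} + v_{6}  ⇒ sig = (2;(1,2))
  P = {5,8}:  v_{5} + v_{8} = 2·v_{3} + v_{9}  ⇒ sig = (2;(1,2))
  P = {5,9}:  v_{5} + v_{9} = 2·v_{3} + v_{10}  ⇒ sig = (2;(1,2))
  P = {8,10}:  v_{8} + v_{10} = 2·v_{9}  ⇒ sig = (2;(2))
  P = {4,9}:  v_{4} + v_{9} = 2·v_{2} + 2·v_{3}  ⇒ sig = (2;(2,2))
  P = {6,8}:  v_{6} + v_{8} = 2·v_{2} + 2·v_{3}  ⇒ sig = (2;(2,2))
  P = {4,8}:  v_{4} + v_{8} = 3·v_{2} + 3·v_{3}  ⇒ sig = (2;(3,3))
  P = {2,3,6}:  v_{2} + v_{3} + v_{6} = v_{4}  ⇒ sig = (3;(1))
  P = {2,3,9}:  v_{2} + v_{3} + v_{9} = v_{8}  ⇒ sig = (3;(1))
  P = {2,3,10}:  v_{2} + v_{3} + v_{10} = v_{9}  ⇒ sig = (3;(1))

Hence PRS(X_Σ) =
    (2;())
    (2;())
    (2;())
    (2;(1))
    (2;(1))
    (2;(1))
    (2;(1,1))
    (2;(1,1))
    (2;(1,1))
    (2;(1,1))
    (2;(1,1))
    (2;(1,2))
    (2;(1,2))
    (2;(1,2))
    (2;(1,2))
    (2;(1,2))
    (2;(1,2))
    (2;(2))
    (2;(2,2))
    (2;(2,2))
    (2;(3,3))
    (3;(1))
    (3;(1))
    (3;(1))


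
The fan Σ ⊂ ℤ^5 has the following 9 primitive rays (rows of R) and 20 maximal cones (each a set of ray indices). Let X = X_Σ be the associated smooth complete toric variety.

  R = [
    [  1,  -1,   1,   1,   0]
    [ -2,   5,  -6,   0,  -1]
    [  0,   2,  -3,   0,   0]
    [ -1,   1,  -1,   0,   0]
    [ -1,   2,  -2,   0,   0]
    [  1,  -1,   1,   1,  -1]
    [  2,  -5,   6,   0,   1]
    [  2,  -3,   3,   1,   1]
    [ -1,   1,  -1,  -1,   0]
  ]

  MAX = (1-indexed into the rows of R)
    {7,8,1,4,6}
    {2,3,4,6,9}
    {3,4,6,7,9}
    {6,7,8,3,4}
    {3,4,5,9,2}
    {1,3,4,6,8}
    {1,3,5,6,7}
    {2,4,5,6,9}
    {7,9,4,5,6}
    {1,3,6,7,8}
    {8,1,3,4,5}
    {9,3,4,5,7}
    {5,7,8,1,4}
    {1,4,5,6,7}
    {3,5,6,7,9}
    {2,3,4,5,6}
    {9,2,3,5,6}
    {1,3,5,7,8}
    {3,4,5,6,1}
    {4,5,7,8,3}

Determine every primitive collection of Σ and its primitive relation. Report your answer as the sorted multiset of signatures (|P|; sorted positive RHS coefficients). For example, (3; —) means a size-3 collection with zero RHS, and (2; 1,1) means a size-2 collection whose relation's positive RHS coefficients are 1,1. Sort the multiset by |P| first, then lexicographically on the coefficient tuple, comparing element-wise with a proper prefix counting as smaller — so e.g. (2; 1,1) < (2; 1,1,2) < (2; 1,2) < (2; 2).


Σ has 9 primitive collections:

  P={1,9}:  v_{1} + v_{9} = 0 ; sig = (2; —)
  P={2,7}:  v_{2} + v_{7} = 0 ; sig = (2; —)
  P={2,8}:  v_{2} + v_{8} = v_{1} + v_{3} + v_{4} ; sig = (2; 1,1,1)
  P={8,9}:  v_{8} + v_{9} = v_{3} + v_{4} + v_{7} ; sig = (2; 1,1,1)
  P={1,2}:  v_{1} + v_{2} = v_{3} + v_{4} + v_{5} + v_{6} ; sig = (2; 1,1,1,1)
  P={5,6,8}:  v_{5} + v_{6} + v_{8} = 2·v_{1} ; sig = (3; 2)
  P={1,3,4,7}:  v_{1} + v_{3} + v_{4} + v_{7} = v_{8} ; sig = (4; 1)
  P={3,4,5,6,7}:  v_{3} + v_{4} + v_{5} + v_{6} + v_{7} = v_{1} ; sig = (5; 1)
  P={3,4,5,6,9}:  v_{3} + v_{4} + v_{5} + v_{6} + v_{9} = v_{2} ; sig = (5; 1)

Hence PRS(X_Σ) =
    (2; —)
    (2; —)
    (2; 1,1,1)
    (2; 1,1,1)
    (2; 1,1,1,1)
    (3; 2)
    (4; 1)
    (5; 1)
    (5; 1)


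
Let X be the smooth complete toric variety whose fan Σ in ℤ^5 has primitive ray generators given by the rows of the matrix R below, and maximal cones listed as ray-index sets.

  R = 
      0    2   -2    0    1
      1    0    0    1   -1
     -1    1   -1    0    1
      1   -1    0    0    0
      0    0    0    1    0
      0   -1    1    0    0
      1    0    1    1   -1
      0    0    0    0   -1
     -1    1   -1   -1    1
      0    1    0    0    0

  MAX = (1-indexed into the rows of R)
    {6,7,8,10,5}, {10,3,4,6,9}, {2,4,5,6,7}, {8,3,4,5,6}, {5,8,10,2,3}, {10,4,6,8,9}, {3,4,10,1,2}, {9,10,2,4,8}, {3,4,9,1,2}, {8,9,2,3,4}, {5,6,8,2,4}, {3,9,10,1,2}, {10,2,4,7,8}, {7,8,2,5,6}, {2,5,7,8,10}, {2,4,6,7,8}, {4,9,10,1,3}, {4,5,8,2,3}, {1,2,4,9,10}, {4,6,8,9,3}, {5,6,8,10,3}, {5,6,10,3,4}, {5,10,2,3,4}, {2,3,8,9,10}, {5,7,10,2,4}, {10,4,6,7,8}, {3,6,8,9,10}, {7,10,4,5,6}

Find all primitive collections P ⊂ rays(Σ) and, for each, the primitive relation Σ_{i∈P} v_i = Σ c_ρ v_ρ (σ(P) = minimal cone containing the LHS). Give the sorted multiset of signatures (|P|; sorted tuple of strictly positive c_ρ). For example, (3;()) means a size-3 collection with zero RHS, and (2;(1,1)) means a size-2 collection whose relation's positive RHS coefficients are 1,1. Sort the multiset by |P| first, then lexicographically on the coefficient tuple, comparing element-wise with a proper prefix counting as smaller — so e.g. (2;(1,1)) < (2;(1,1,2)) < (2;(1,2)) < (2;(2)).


Δ(Σ) — 10 vertices, 14 min non-faces:

  P={5,9}:  v_{5} + v_{9} = v_{3} — sig = (2;(1))
  P={7,9}:  v_{7} + v_{9} = v_{10} — sig = (2;(1))
  P={3,7}:  v_{3} + v_{7} = v_{5} + v_{10} — sig = (2;(1,1))
  P={1,6}:  v_{1} + v_{6} = v_{3} + v_{4} + v_{10} — sig = (2;(1,1,1))
  P={1,5}:  v_{1} + v_{5} = v_{2} + 2·v_{3} + v_{4} + v_{10} — sig = (2;(1,1,1,2))
  P={1,7}:  v_{1} + v_{7} = v_{2} + v_{3} + v_{4} + 2·v_{10} — sig = (2;(1,1,1,2))
  P={1,8}:  v_{1} + v_{8} = 2·v_{2} + 2·v_{9} — sig = (2;(2,2))
  P={2,6,9}:  v_{2} + v_{6} + v_{9} = 0 — sig = (3;())
  P={2,3,6}:  v_{2} + v_{3} + v_{6} = v_{5} — sig = (3;(1))
  P={2,6,10}:  v_{2} + v_{6} + v_{10} = v_{7} — sig = (3;(1))
  P={4,5,8,10}:  v_{4} + v_{5} + v_{8} + v_{10} = v_{2} — sig = (4;(1))
  P={3,4,8,10}:  v_{3} + v_{4} + v_{8} + v_{10} = v_{2} + v_{9} — sig = (4;(1,1))
  P={4,5,7,8}:  v_{4} + v_{5} + v_{7} + v_{8} = 2·v_{2} + v_{6} — sig = (4;(1,2))
  P={2,3,4,9,10}:  v_{2} + v_{3} + v_{4} + v_{9} + v_{10} = v_{1} — sig = (5;(1))

Sorted signature multiset PRS(X):
    |P|=2: 7 collections, coeffs (1), (1), (1,1), (1,1,1), (1,1,1,2), (1,1,1,2), (2,2)
    |P|=3: 3 collections, coeffs (), (1), (1)
    |P|=4: 3 collections, coeffs (1), (1,1), (1,2)
    |P|=5: 1 collection, coeffs (1)


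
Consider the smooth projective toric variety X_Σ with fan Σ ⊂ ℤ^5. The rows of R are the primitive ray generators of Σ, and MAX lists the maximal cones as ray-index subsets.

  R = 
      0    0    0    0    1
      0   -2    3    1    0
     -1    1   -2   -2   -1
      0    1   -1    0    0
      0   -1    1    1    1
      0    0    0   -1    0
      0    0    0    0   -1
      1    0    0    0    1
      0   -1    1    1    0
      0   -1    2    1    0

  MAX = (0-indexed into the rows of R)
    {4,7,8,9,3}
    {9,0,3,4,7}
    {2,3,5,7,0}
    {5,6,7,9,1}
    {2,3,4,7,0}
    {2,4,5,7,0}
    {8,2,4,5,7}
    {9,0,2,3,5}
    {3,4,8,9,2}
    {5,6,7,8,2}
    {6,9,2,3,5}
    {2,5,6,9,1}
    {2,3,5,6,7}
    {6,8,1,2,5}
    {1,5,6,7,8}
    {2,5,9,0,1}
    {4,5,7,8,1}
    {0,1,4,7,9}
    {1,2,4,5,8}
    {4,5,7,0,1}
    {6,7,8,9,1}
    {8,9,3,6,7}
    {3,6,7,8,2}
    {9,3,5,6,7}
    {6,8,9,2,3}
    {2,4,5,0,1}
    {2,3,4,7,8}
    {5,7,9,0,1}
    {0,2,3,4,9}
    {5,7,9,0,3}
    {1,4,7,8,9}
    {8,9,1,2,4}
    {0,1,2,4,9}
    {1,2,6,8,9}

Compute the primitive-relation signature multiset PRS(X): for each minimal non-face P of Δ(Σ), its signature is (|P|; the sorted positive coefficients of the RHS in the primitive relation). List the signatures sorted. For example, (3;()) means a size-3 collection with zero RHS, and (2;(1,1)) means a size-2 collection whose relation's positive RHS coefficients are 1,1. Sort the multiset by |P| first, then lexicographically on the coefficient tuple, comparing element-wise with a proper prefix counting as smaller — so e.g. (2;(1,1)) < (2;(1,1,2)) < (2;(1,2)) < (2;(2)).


10 collections generate NE(X_Σ); each relation:

  • {0,6}:  v_{0} + v_{6} = 0  ⟹  sig = (2;())
  • {0,8}:  v_{0} + v_{8} = v_{4}  ⟹  sig = (2;(1))
  • {1,3}:  v_{1} + v_{3} = v_{9}  ⟹  sig = (2;(1))
  • {4,6}:  v_{4} + v_{6} = v_{8}  ⟹  sig = (2;(1))
  • {3,5,8}:  v_{3} + v_{5} + v_{8} = 0  ⟹  sig = (3;())
  • {2,7,9}:  v_{2} + v_{7} + v_{9} = v_{5}  ⟹  sig = (3;(1))
  • {3,4,5}:  v_{3} + v_{4} + v_{5} = v_{0}  ⟹  sig = (3;(1))
  • {5,8,9}:  v_{5} + v_{8} + v_{9} = v_{1}  ⟹  sig = (3;(1))
  • {4,5,9}:  v_{4} + v_{5} + v_{9} = v_{0} + v_{1}  ⟹  sig = (3;(1,1))
  • {1,2,7}:  v_{1} + v_{2} + v_{7} = 2·v_{5} + v_{8}  ⟹  sig = (3;(1,2))

so the primitive-relation signature multiset is
{ (2;()),  (2;(1)) ×3,  (3;()),  (3;(1)) ×3,  (3;(1,1)),  (3;(1,2)) }


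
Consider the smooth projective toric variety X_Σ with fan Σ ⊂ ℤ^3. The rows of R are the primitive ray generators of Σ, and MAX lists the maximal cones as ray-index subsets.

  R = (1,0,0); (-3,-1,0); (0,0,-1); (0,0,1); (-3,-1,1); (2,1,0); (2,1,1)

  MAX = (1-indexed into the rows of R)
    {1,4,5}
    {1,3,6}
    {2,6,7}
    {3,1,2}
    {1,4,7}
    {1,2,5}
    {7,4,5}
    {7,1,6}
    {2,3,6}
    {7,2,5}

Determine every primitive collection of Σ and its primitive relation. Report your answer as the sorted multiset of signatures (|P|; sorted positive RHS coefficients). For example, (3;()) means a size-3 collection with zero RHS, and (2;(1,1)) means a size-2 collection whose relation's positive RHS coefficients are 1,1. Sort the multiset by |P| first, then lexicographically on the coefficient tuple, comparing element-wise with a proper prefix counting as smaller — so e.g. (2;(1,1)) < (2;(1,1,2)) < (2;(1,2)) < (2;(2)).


|primitive collections| = 9. Relations:

  P={3,4}:  v_{3} + v_{4} = 0  so sig = (2;())
  P={2,4}:  v_{2} + v_{4} = v_{5}  so sig = (2;(1))
  P={3,5}:  v_{3} + v_{5} = v_{2}  so sig = (2;(1))
  P={3,7}:  v_{3} + v_{7} = v_{6}  so sig = (2;(1))
  P={4,6}:  v_{4} + v_{6} = v_{7}  so sig = (2;(1))
  P={5,6}:  v_{5} + v_{6} = v_{2} + v_{7}  so sig = (2;(1,1))
  P={1,2,6}:  v_{1} + v_{2} + v_{6} = 0  so sig = (3;())
  P={1,2,7}:  v_{1} + v_{2} + v_{7} = v_{4}  so sig = (3;(1))
  P={1,5,7}:  v_{1} + v_{5} + v_{7} = 2·v_{4}  so sig = (3;(2))

Hence PRS(X_Σ) =
    |P|=2: 6 collections, coeffs (), (1), (1), (1), (1), (1,1)
    |P|=3: 3 collections, coeffs (), (1), (2)


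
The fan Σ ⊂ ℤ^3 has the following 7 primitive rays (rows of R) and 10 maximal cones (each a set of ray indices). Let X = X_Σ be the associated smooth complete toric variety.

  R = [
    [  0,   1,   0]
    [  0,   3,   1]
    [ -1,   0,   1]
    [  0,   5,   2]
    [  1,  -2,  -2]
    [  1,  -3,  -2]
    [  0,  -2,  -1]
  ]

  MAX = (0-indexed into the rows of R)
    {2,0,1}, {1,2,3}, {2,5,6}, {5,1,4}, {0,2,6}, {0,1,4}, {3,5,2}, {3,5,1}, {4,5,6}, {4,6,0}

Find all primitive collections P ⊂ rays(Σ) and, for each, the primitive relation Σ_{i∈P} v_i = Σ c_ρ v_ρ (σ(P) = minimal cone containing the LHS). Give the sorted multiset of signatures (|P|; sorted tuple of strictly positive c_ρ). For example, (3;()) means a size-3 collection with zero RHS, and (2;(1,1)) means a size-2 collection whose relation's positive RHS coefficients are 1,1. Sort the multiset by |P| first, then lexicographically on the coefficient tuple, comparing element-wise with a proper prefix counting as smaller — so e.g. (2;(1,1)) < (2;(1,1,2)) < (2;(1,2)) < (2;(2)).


7 minimal non-faces of Δ(Σ) (on 7 rays):

  P={0,5}:  v_{0} + v_{5} = v_{4}  so sig = (2;(1))
  P={1,6}:  v_{1} + v_{6} = v_{0}  so sig = (2;(1))
  P={2,4}:  v_{2} + v_{4} = v_{6}  so sig = (2;(1))
  P={3,6}:  v_{3} + v_{6} = v_{1}  so sig = (2;(1))
  P={3,4}:  v_{3} + v_{4} = 2·v_{1} + v_{5}  so sig = (2;(1,2))
  P={0,3}:  v_{0} + v_{3} = 2·v_{1}  so sig = (2;(2))
  P={1,2,5}:  v_{1} + v_{2} + v_{5} = 0  so sig = (3;())

so the primitive-relation signature multiset is
{ (2;(1)) ×4,  (2;(1,2)),  (2;(2)),  (3;()) }


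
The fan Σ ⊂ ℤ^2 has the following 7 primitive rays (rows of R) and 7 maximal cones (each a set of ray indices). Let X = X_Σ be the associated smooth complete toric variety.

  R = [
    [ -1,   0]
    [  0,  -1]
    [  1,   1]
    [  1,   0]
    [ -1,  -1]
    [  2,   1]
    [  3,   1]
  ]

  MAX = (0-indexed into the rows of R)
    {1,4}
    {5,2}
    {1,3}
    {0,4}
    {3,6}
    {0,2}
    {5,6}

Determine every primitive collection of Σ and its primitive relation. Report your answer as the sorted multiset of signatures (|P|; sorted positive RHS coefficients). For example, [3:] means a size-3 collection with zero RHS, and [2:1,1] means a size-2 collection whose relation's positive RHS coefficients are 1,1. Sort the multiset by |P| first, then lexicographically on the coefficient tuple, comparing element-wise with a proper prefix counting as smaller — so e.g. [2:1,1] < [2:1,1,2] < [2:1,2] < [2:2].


14 minimal non-faces of Δ(Σ) (on 7 rays):

  P = {0,3}:  v_{0} + v_{3} = 0 — sig = [2:]
  P = {2,4}:  v_{2} + v_{4} = 0 — sig = [2:]
  P = {0,1}:  v_{0} + v_{1} = v_{4} — sig = [2:1]
  P = {0,5}:  v_{0} + v_{5} = v_{2} — sig = [2:1]
  P = {0,6}:  v_{0} + v_{6} = v_{5} — sig = [2:1]
  P = {1,2}:  v_{1} + v_{2} = v_{3} — sig = [2:1]
  P = {2,3}:  v_{2} + v_{3} = v_{5} — sig = [2:1]
  P = {3,4}:  v_{3} + v_{4} = v_{1} — sig = [2:1]
  P = {3,5}:  v_{3} + v_{5} = v_{6} — sig = [2:1]
  P = {4,5}:  v_{4} + v_{5} = v_{3} — sig = [2:1]
  P = {1,5}:  v_{1} + v_{5} = 2·v_{3} — sig = [2:2]
  P = {2,6}:  v_{2} + v_{6} = 2·v_{5} — sig = [2:2]
  P = {4,6}:  v_{4} + v_{6} = 2·v_{3} — sig = [2:2]
  P = {1,6}:  v_{1} + v_{6} = 3·v_{3} — sig = [2:3]

Hence PRS(X_Σ) =
[[2:], [2:], [2:1], [2:1], [2:1], [2:1], [2:1], [2:1], [2:1], [2:1], [2:2], [2:2], [2:2], [2:3]]


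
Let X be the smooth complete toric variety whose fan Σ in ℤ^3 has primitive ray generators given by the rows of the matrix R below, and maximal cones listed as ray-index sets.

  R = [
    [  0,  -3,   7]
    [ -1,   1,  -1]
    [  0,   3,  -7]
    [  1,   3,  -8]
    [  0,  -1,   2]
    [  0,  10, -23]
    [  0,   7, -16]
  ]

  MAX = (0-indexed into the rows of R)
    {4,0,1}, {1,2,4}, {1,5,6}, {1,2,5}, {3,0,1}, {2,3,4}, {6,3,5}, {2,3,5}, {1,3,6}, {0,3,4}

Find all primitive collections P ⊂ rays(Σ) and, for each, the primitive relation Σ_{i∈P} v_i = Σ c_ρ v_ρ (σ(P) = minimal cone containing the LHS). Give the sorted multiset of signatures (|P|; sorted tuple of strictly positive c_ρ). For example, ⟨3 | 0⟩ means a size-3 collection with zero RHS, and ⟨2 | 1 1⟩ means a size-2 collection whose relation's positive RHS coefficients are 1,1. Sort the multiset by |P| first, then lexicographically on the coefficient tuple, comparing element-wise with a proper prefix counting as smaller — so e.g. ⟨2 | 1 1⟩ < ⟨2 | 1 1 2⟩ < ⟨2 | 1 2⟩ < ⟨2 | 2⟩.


Primitive collections (9):

  P = {0,2}:  v_{0} + v_{2} = 0  ⟹  sig = ⟨2 | 0⟩
  P = {0,5}:  v_{0} + v_{5} = v_{6}  ⟹  sig = ⟨2 | 1⟩
  P = {2,6}:  v_{2} + v_{6} = v_{5}  ⟹  sig = ⟨2 | 1⟩
  P = {0,6}:  v_{0} + v_{6} = v_{1} + v_{3}  ⟹  sig = ⟨2 | 1 1⟩
  P = {4,6}:  v_{4} + v_{6} = 2·v_{2}  ⟹  sig = ⟨2 | 2⟩
  P = {4,5}:  v_{4} + v_{5} = 3·v_{2}  ⟹  sig = ⟨2 | 3⟩
  P = {1,2,3}:  v_{1} + v_{2} + v_{3} = v_{6}  ⟹  sig = ⟨3 | 1⟩
  P = {1,3,4}:  v_{1} + v_{3} + v_{4} = v_{2}  ⟹  sig = ⟨3 | 1⟩
  P = {1,3,5}:  v_{1} + v_{3} + v_{5} = 2·v_{6}  ⟹  sig = ⟨3 | 2⟩

Signatures (|P|; sorted positive RHS coefficients), sorted:
    ⟨2 | 0⟩
    ⟨2 | 1⟩
    ⟨2 | 1⟩
    ⟨2 | 1 1⟩
    ⟨2 | 2⟩
    ⟨2 | 3⟩
    ⟨3 | 1⟩
    ⟨3 | 1⟩
    ⟨3 | 2⟩


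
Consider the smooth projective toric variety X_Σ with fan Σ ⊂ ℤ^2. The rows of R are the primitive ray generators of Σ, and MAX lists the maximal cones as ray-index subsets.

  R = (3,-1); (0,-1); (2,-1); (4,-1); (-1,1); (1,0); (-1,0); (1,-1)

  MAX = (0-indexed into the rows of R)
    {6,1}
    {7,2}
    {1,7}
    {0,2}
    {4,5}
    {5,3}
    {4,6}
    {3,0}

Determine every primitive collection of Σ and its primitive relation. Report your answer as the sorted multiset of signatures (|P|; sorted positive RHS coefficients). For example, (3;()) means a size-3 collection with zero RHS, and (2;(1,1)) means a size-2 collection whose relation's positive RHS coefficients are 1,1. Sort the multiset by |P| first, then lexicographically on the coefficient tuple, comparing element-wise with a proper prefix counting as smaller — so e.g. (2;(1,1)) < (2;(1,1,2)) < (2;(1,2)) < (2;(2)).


Δ(Σ) — 8 vertices, 20 min non-faces:

  P = {4,7}:  v_{4} + v_{7} = 0  →  sig = (2;())
  P = {5,6}:  v_{5} + v_{6} = 0  →  sig = (2;())
  P = {0,5}:  v_{0} + v_{5} = v_{3}  →  sig = (2;(1))
  P = {0,6}:  v_{0} + v_{6} = v_{2}  →  sig = (2;(1))
  P = {1,4}:  v_{1} + v_{4} = v_{6}  →  sig = (2;(1))
  P = {1,5}:  v_{1} + v_{5} = v_{7}  →  sig = (2;(1))
  P = {2,4}:  v_{2} + v_{4} = v_{5}  →  sig = (2;(1))
  P = {2,5}:  v_{2} + v_{5} = v_{0}  →  sig = (2;(1))
  P = {2,6}:  v_{2} + v_{6} = v_{7}  →  sig = (2;(1))
  P = {3,6}:  v_{3} + v_{6} = v_{0}  →  sig = (2;(1))
  P = {5,7}:  v_{5} + v_{7} = v_{2}  →  sig = (2;(1))
  P = {6,7}:  v_{6} + v_{7} = v_{1}  →  sig = (2;(1))
  P = {0,1}:  v_{0} + v_{1} = v_{2} + v_{7}  →  sig = (2;(1,1))
  P = {3,7}:  v_{3} + v_{7} = v_{0} + v_{2}  →  sig = (2;(1,1))
  P = {0,4}:  v_{0} + v_{4} = 2·v_{5}  →  sig = (2;(2))
  P = {0,7}:  v_{0} + v_{7} = 2·v_{2}  →  sig = (2;(2))
  P = {1,2}:  v_{1} + v_{2} = 2·v_{7}  →  sig = (2;(2))
  P = {1,3}:  v_{1} + v_{3} = 2·v_{2}  →  sig = (2;(2))
  P = {2,3}:  v_{2} + v_{3} = 2·v_{0}  →  sig = (2;(2))
  P = {3,4}:  v_{3} + v_{4} = 3·v_{5}  →  sig = (2;(3))

Hence PRS(X_Σ) =
    (2;())
    (2;())
    (2;(1))
    (2;(1))
    (2;(1))
    (2;(1))
    (2;(1))
    (2;(1))
    (2;(1))
    (2;(1))
    (2;(1))
    (2;(1))
    (2;(1,1))
    (2;(1,1))
    (2;(2))
    (2;(2))
    (2;(2))
    (2;(2))
    (2;(2))
    (2;(3))


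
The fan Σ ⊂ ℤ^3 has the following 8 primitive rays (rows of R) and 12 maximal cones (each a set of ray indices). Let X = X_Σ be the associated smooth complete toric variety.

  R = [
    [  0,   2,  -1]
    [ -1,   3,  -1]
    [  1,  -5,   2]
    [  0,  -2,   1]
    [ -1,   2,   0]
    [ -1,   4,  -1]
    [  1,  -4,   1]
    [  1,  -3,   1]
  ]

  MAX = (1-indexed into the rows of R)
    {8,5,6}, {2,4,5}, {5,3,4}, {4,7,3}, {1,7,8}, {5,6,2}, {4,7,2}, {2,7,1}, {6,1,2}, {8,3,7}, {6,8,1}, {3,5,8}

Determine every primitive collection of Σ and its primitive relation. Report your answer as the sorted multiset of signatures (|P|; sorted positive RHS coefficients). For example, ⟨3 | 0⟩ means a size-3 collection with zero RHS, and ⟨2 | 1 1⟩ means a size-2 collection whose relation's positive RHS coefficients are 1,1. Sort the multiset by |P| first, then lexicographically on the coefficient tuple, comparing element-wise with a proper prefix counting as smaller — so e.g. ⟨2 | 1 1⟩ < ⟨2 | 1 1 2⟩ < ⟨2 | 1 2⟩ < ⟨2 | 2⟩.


Minimal non-faces — 10 found among 8 rays, 12 max cones:

  P={1,4}:  v_{1} + v_{4} = 0  ⟹  sig = ⟨2 | 0⟩
  P={2,8}:  v_{2} + v_{8} = 0  ⟹  sig = ⟨2 | 0⟩
  P={6,7}:  v_{6} + v_{7} = 0  ⟹  sig = ⟨2 | 0⟩
  P={1,3}:  v_{1} + v_{3} = v_{8}  ⟹  sig = ⟨2 | 1⟩
  P={1,5}:  v_{1} + v_{5} = v_{6}  ⟹  sig = ⟨2 | 1⟩
  P={2,3}:  v_{2} + v_{3} = v_{4}  ⟹  sig = ⟨2 | 1⟩
  P={4,6}:  v_{4} + v_{6} = v_{5}  ⟹  sig = ⟨2 | 1⟩
  P={4,8}:  v_{4} + v_{8} = v_{3}  ⟹  sig = ⟨2 | 1⟩
  P={5,7}:  v_{5} + v_{7} = v_{4}  ⟹  sig = ⟨2 | 1⟩
  P={3,6}:  v_{3} + v_{6} = v_{5} + v_{8}  ⟹  sig = ⟨2 | 1 1⟩

Signatures (|P|; sorted positive RHS coefficients), sorted:
{ ⟨2 | 0⟩ ×3,  ⟨2 | 1⟩ ×6,  ⟨2 | 1 1⟩ }


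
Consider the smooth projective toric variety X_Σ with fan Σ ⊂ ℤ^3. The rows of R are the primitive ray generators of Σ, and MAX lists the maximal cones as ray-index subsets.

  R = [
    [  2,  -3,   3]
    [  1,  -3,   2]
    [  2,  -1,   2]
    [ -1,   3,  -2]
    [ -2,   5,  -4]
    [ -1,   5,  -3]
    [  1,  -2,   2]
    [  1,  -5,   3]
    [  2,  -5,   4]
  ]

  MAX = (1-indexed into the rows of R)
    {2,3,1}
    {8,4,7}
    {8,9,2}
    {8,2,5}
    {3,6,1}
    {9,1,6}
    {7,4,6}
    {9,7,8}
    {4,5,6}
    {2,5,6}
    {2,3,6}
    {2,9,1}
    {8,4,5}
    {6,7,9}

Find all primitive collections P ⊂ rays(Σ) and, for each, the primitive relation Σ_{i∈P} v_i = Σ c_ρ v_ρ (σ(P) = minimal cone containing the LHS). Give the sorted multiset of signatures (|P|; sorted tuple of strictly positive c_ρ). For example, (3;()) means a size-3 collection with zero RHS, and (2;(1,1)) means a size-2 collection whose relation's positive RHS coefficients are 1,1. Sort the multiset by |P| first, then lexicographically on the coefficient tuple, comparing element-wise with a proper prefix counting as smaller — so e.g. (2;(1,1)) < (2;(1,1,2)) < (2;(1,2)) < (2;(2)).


Δ(Σ) — 9 vertices, 17 min non-faces:

  {2,4}:  v_{2} + v_{4} = 0 — sig = (2;())
  {5,9}:  v_{5} + v_{9} = 0 — sig = (2;())
  {6,8}:  v_{6} + v_{8} = 0 — sig = (2;())
  {2,7}:  v_{2} + v_{7} = v_{9} — sig = (2;(1))
  {4,9}:  v_{4} + v_{9} = v_{7} — sig = (2;(1))
  {5,7}:  v_{5} + v_{7} = v_{4} — sig = (2;(1))
  {1,4}:  v_{1} + v_{4} = v_{6} + v_{9} — sig = (2;(1,1))
  {1,5}:  v_{1} + v_{5} = v_{2} + v_{6} — sig = (2;(1,1))
  {1,8}:  v_{1} + v_{8} = v_{2} + v_{9} — sig = (2;(1,1))
  {3,4}:  v_{3} + v_{4} = v_{1} + v_{6} — sig = (2;(1,1))
  {3,8}:  v_{3} + v_{8} = v_{1} + v_{2} — sig = (2;(1,1))
  {3,7}:  v_{3} + v_{7} = v_{1} + v_{6} + v_{9} — sig = (2;(1,1,1))
  {1,7}:  v_{1} + v_{7} = v_{6} + 2·v_{9} — sig = (2;(1,2))
  {3,9}:  v_{3} + v_{9} = 2·v_{1} — sig = (2;(2))
  {3,5}:  v_{3} + v_{5} = 2·v_{2} + 2·v_{6} — sig = (2;(2,2))
  {1,2,6}:  v_{1} + v_{2} + v_{6} = v_{3} — sig = (3;(1))
  {2,6,9}:  v_{2} + v_{6} + v_{9} = v_{1} — sig = (3;(1))

Signatures (|P|; sorted positive RHS coefficients), sorted:
[(2;()), (2;()), (2;()), (2;(1)), (2;(1)), (2;(1)), (2;(1,1)), (2;(1,1)), (2;(1,1)), (2;(1,1)), (2;(1,1)), (2;(1,1,1)), (2;(1,2)), (2;(2)), (2;(2,2)), (3;(1)), (3;(1))]


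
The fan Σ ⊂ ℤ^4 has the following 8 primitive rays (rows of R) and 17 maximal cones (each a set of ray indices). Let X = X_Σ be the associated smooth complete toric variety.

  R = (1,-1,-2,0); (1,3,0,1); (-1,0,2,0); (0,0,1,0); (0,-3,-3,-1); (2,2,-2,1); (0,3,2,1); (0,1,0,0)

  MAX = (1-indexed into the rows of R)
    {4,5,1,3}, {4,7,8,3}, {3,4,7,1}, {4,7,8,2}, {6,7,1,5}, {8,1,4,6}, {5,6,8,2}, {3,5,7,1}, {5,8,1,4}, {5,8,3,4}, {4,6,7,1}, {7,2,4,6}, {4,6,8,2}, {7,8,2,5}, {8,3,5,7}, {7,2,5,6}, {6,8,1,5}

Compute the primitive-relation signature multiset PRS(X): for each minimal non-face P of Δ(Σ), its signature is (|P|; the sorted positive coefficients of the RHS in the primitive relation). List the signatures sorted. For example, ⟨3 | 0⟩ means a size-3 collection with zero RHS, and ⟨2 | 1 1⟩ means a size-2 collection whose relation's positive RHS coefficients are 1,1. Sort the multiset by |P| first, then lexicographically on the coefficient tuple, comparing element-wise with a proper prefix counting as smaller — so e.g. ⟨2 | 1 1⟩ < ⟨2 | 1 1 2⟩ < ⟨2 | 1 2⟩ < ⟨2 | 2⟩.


|primitive collections| = 9. Relations:

  • {1,2}:  v_{1} + v_{2} = v_{6}  so sig = ⟨2 | 1⟩
  • {2,3}:  v_{2} + v_{3} = v_{7}  so sig = ⟨2 | 1⟩
  • {3,6}:  v_{3} + v_{6} = v_{1} + v_{7}  so sig = ⟨2 | 1 1⟩
  • {1,3,8}:  v_{1} + v_{3} + v_{8} = 0  so sig = ⟨3 | 0⟩
  • {4,5,7}:  v_{4} + v_{5} + v_{7} = 0  so sig = ⟨3 | 0⟩
  • {1,7,8}:  v_{1} + v_{7} + v_{8} = v_{2}  so sig = ⟨3 | 1⟩
  • {2,4,5}:  v_{2} + v_{4} + v_{5} = v_{1} + v_{8}  so sig = ⟨3 | 1 1⟩
  • {4,5,6}:  v_{4} + v_{5} + v_{6} = 2·v_{1} + v_{8}  so sig = ⟨3 | 1 2⟩
  • {6,7,8}:  v_{6} + v_{7} + v_{8} = 2·v_{2}  so sig = ⟨3 | 2⟩

Hence PRS(X_Σ) =
[⟨2 | 1⟩, ⟨2 | 1⟩, ⟨2 | 1 1⟩, ⟨3 | 0⟩, ⟨3 | 0⟩, ⟨3 | 1⟩, ⟨3 | 1 1⟩, ⟨3 | 1 2⟩, ⟨3 | 2⟩]


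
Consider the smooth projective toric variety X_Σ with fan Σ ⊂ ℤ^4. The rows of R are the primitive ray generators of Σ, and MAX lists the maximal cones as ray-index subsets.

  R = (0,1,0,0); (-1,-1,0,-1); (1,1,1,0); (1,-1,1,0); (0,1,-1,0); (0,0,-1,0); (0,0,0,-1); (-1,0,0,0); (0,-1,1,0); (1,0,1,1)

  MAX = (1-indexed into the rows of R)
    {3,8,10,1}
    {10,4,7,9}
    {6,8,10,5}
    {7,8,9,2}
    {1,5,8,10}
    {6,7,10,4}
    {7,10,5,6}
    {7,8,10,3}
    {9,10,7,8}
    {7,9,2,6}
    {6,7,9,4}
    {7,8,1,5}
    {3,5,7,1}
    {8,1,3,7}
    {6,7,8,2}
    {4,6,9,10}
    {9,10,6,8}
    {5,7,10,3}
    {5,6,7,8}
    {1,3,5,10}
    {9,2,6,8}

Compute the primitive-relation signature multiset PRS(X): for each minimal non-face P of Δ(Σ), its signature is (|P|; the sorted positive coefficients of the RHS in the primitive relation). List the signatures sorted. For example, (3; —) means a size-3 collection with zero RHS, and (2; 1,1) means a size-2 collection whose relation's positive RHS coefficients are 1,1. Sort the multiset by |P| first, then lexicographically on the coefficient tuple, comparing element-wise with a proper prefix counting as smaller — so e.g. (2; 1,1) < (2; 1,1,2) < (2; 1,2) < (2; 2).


Δ(Σ) — 10 vertices, 20 min non-faces:

  • {5,9}:  v_{5} + v_{9} = 0  ⇒ sig = (2; —)
  • {1,6}:  v_{1} + v_{6} = v_{5}  ⇒ sig = (2; 1)
  • {2,10}:  v_{2} + v_{10} = v_{9}  ⇒ sig = (2; 1)
  • {4,8}:  v_{4} + v_{8} = v_{9}  ⇒ sig = (2; 1)
  • {1,2}:  v_{1} + v_{2} = v_{7} + v_{8}  ⇒ sig = (2; 1,1)
  • {1,4}:  v_{1} + v_{4} = v_{7} + v_{10}  ⇒ sig = (2; 1,1)
  • {1,9}:  v_{1} + v_{9} = v_{7} + v_{8} + v_{10}  ⇒ sig = (2; 1,1,1)
  • {2,5}:  v_{2} + v_{5} = v_{6} + v_{7} + v_{8}  ⇒ sig = (2; 1,1,1)
  • {3,6}:  v_{3} + v_{6} = v_{5} + v_{7} + v_{10}  ⇒ sig = (2; 1,1,1)
  • {4,5}:  v_{4} + v_{5} = v_{6} + v_{7} + v_{10}  ⇒ sig = (2; 1,1,1)
  • {2,3}:  v_{2} + v_{3} = 2·v_{7} + v_{8} + v_{10}  ⇒ sig = (2; 1,1,2)
  • {2,4}:  v_{2} + v_{4} = v_{6} + v_{7} + 2·v_{9}  ⇒ sig = (2; 1,1,2)
  • {3,9}:  v_{3} + v_{9} = 2·v_{7} + v_{8} + 2·v_{10}  ⇒ sig = (2; 1,2,2)
  • {3,4}:  v_{3} + v_{4} = 2·v_{7} + 2·v_{10}  ⇒ sig = (2; 2,2)
  • {1,7,10}:  v_{1} + v_{7} + v_{10} = v_{3}  ⇒ sig = (3; 1)
  • {3,5,8}:  v_{3} + v_{5} + v_{8} = 2·v_{1}  ⇒ sig = (3; 2)
  • {6,7,8,10}:  v_{6} + v_{7} + v_{8} + v_{10} = 0  ⇒ sig = (4; —)
  • {5,7,8,10}:  v_{5} + v_{7} + v_{8} + v_{10} = v_{1}  ⇒ sig = (4; 1)
  • {6,7,8,9}:  v_{6} + v_{7} + v_{8} + v_{9} = v_{2}  ⇒ sig = (4; 1)
  • {6,7,9,10}:  v_{6} + v_{7} + v_{9} + v_{10} = v_{4}  ⇒ sig = (4; 1)

so the primitive-relation signature multiset is
{ (2; —),  (2; 1) ×3,  (2; 1,1) ×2,  (2; 1,1,1) ×4,  (2; 1,1,2) ×2,  (2; 1,2,2),  (2; 2,2),  (3; 1),  (3; 2),  (4; —),  (4; 1) ×3 }


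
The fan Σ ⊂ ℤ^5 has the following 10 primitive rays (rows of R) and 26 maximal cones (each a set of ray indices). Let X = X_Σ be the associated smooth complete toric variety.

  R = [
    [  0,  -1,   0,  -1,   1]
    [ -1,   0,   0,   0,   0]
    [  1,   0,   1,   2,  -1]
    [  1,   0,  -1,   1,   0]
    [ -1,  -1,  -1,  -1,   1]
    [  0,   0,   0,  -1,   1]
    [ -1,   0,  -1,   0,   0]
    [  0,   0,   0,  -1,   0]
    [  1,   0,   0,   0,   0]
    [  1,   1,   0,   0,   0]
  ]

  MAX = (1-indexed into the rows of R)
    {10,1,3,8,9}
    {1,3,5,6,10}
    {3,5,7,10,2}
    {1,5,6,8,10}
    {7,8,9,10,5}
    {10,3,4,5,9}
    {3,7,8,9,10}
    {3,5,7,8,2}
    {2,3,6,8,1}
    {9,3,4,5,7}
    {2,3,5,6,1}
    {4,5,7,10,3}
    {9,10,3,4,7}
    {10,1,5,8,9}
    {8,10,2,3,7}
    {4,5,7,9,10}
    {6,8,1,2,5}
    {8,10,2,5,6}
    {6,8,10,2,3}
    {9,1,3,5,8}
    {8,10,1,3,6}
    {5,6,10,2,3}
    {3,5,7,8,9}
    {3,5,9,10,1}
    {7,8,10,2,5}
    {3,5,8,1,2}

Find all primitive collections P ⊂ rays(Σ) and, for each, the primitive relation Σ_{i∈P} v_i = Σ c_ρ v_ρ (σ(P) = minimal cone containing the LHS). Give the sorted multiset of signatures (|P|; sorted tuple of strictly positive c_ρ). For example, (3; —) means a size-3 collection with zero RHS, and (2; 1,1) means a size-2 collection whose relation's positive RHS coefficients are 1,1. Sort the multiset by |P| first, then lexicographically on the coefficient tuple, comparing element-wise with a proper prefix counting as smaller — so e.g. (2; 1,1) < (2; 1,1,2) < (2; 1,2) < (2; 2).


Minimal non-faces — 12 found among 10 rays, 26 max cones:

  • {2,9}:  v_{2} + v_{9} = 0  ⇒ sig = (2; —)
  • {1,7}:  v_{1} + v_{7} = v_{5}  ⇒ sig = (2; 1)
  • {6,9}:  v_{6} + v_{9} = v_{1} + v_{10}  ⇒ sig = (2; 1,1)
  • {6,7}:  v_{6} + v_{7} = v_{2} + v_{5} + v_{10}  ⇒ sig = (2; 1,1,1)
  • {2,4}:  v_{2} + v_{4} = v_{3} + v_{5} + v_{7} + v_{10}  ⇒ sig = (2; 1,1,1,1)
  • {1,4}:  v_{1} + v_{4} = v_{3} + 2·v_{5} + v_{9} + v_{10}  ⇒ sig = (2; 1,1,1,2)
  • {4,8}:  v_{4} + v_{8} = v_{7} + 2·v_{9}  ⇒ sig = (2; 1,2)
  • {4,6}:  v_{4} + v_{6} = v_{3} + 2·v_{5} + 2·v_{10}  ⇒ sig = (2; 1,2,2)
  • {1,2,10}:  v_{1} + v_{2} + v_{10} = v_{6}  ⇒ sig = (3; 1)
  • {3,5,6,8}:  v_{3} + v_{5} + v_{6} + v_{8} = v_{1}  ⇒ sig = (4; 1)
  • {3,5,8,10}:  v_{3} + v_{5} + v_{8} + v_{10} = v_{9}  ⇒ sig = (4; 1)
  • {3,5,7,9,10}:  v_{3} + v_{5} + v_{7} + v_{9} + v_{10} = v_{4}  ⇒ sig = (5; 1)

Sorted signature multiset PRS(X):
    |P|=2: 8 collections, coeffs (), (1), (1,1), (1,1,1), (1,1,1,1), (1,1,1,2), (1,2), (1,2,2)
    |P|=3: 1 collection, coeffs (1)
    |P|=4: 2 collections, coeffs (1), (1)
    |P|=5: 1 collection, coeffs (1)


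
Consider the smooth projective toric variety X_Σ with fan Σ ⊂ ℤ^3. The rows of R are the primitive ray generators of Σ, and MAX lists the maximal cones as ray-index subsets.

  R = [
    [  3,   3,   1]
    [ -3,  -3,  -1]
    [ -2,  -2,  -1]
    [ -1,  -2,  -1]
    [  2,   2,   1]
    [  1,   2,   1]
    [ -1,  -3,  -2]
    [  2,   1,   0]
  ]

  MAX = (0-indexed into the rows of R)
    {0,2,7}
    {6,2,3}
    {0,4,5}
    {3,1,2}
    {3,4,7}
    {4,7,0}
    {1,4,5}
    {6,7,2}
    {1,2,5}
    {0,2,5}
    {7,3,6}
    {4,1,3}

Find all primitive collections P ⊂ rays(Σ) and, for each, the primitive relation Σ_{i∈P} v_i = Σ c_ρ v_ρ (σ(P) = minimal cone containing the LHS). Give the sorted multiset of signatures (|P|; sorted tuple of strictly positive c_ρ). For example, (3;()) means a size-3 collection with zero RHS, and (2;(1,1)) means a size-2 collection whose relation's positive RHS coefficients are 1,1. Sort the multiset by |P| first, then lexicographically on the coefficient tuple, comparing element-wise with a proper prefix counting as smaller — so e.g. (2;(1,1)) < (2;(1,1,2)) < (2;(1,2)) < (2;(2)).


Primitive collections (11):

  P = {0,1}:  v_{0} + v_{1} = 0 ; sig = (2;())
  P = {2,4}:  v_{2} + v_{4} = 0 ; sig = (2;())
  P = {3,5}:  v_{3} + v_{5} = 0 ; sig = (2;())
  P = {0,3}:  v_{0} + v_{3} = v_{7} ; sig = (2;(1))
  P = {1,7}:  v_{1} + v_{7} = v_{3} ; sig = (2;(1))
  P = {5,7}:  v_{5} + v_{7} = v_{0} ; sig = (2;(1))
  P = {4,6}:  v_{4} + v_{6} = v_{3} + v_{7} ; sig = (2;(1,1))
  P = {5,6}:  v_{5} + v_{6} = v_{2} + v_{7} ; sig = (2;(1,1))
  P = {0,6}:  v_{0} + v_{6} = v_{2} + 2·v_{7} ; sig = (2;(1,2))
  P = {1,6}:  v_{1} + v_{6} = v_{2} + 2·v_{3} ; sig = (2;(1,2))
  P = {2,3,7}:  v_{2} + v_{3} + v_{7} = v_{6} ; sig = (3;(1))

Signatures (|P|; sorted positive RHS coefficients), sorted:
[(2;()), (2;()), (2;()), (2;(1)), (2;(1)), (2;(1)), (2;(1,1)), (2;(1,1)), (2;(1,2)), (2;(1,2)), (3;(1))]


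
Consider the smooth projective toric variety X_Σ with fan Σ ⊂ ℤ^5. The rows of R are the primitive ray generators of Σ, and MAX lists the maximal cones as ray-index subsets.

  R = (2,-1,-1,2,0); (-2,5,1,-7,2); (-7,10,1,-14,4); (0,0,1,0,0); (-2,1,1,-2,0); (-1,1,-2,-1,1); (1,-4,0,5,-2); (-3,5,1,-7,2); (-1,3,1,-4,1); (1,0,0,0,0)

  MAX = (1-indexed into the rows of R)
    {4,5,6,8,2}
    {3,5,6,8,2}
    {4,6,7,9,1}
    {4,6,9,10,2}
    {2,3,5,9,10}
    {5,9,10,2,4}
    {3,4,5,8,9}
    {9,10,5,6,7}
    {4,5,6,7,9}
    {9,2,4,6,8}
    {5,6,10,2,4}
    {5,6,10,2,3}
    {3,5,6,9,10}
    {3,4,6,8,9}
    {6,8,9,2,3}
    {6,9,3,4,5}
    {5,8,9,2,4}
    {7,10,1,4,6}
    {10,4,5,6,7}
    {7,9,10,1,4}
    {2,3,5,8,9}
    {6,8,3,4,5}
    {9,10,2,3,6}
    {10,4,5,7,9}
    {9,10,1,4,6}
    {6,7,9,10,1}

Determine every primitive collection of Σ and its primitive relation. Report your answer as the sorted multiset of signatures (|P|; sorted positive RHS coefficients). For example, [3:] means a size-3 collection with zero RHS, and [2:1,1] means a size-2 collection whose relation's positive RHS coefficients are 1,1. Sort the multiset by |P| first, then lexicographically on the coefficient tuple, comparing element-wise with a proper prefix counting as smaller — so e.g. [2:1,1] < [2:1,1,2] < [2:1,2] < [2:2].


Δ(Σ) — 10 vertices, 14 min non-faces:

  P={1,5}:  v_{1} + v_{5} = 0  ⟹  sig = [2:]
  P={7,8}:  v_{7} + v_{8} = v_{5}  ⟹  sig = [2:1]
  P={8,10}:  v_{8} + v_{10} = v_{2}  ⟹  sig = [2:1]
  P={2,7}:  v_{2} + v_{7} = v_{5} + v_{10}  ⟹  sig = [2:1,1]
  P={1,3}:  v_{1} + v_{3} = v_{6} + v_{8} + v_{9}  ⟹  sig = [2:1,1,1]
  P={1,8}:  v_{1} + v_{8} = v_{4} + v_{6} + v_{9} + v_{10}  ⟹  sig = [2:1,1,1,1]
  P={1,2}:  v_{1} + v_{2} = v_{4} + v_{6} + v_{9} + 2·v_{10}  ⟹  sig = [2:1,1,1,2]
  P={3,7}:  v_{3} + v_{7} = 2·v_{5} + v_{6} + v_{9}  ⟹  sig = [2:1,1,2]
  P={3,4,10}:  v_{3} + v_{4} + v_{10} = 2·v_{8}  ⟹  sig = [3:2]
  P={2,3,4}:  v_{2} + v_{3} + v_{4} = 3·v_{8}  ⟹  sig = [3:3]
  P={5,6,8,9}:  v_{5} + v_{6} + v_{8} + v_{9} = v_{3}  ⟹  sig = [4:1]
  P={2,5,6,9}:  v_{2} + v_{5} + v_{6} + v_{9} = v_{3} + v_{10}  ⟹  sig = [4:1,1]
  P={4,6,7,9,10}:  v_{4} + v_{6} + v_{7} + v_{9} + v_{10} = 0  ⟹  sig = [5:]
  P={4,5,6,9,10}:  v_{4} + v_{5} + v_{6} + v_{9} + v_{10} = v_{8}  ⟹  sig = [5:1]

Signatures (|P|; sorted positive RHS coefficients), sorted:
    |P|=2: 8 collections, coeffs (), (1), (1), (1,1), (1,1,1), (1,1,1,1), (1,1,1,2), (1,1,2)
    |P|=3: 2 collections, coeffs (2), (3)
    |P|=4: 2 collections, coeffs (1), (1,1)
    |P|=5: 2 collections, coeffs (), (1)


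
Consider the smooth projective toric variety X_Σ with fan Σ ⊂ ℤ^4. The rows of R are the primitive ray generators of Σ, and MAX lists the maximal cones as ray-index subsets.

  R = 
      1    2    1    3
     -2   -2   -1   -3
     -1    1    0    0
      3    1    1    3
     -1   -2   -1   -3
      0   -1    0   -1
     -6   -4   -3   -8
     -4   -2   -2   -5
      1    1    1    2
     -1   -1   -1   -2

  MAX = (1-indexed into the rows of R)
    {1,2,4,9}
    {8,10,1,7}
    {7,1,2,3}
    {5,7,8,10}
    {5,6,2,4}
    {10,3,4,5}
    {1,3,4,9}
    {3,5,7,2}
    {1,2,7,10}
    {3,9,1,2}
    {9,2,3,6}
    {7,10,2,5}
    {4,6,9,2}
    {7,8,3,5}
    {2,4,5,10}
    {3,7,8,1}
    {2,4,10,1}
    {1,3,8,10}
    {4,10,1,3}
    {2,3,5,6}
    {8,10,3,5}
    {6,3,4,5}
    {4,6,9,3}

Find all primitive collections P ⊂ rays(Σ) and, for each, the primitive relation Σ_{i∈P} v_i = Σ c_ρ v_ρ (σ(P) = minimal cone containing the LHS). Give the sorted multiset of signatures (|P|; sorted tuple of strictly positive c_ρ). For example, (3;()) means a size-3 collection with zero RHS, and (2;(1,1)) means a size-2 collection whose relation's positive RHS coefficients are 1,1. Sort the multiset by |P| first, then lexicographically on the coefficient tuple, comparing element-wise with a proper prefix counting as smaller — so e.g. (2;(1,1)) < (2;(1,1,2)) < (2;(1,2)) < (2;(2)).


Minimal non-faces — 15 found among 10 rays, 23 max cones:

  • {1,5}:  v_{1} + v_{5} = 0  ⇒ sig = (2;())
  • {9,10}:  v_{9} + v_{10} = 0  ⇒ sig = (2;())
  • {1,6}:  v_{1} + v_{6} = v_{9}  ⇒ sig = (2;(1))
  • {2,8}:  v_{2} + v_{8} = v_{7}  ⇒ sig = (2;(1))
  • {4,8}:  v_{4} + v_{8} = v_{10}  ⇒ sig = (2;(1))
  • {5,9}:  v_{5} + v_{9} = v_{6}  ⇒ sig = (2;(1))
  • {6,10}:  v_{6} + v_{10} = v_{5}  ⇒ sig = (2;(1))
  • {4,7}:  v_{4} + v_{7} = v_{2} + v_{10}  ⇒ sig = (2;(1,1))
  • {8,9}:  v_{8} + v_{9} = v_{2} + v_{3}  ⇒ sig = (2;(1,1))
  • {6,8}:  v_{6} + v_{8} = v_{2} + v_{3} + v_{5}  ⇒ sig = (2;(1,1,1))
  • {6,7}:  v_{6} + v_{7} = 2·v_{2} + v_{3} + v_{5}  ⇒ sig = (2;(1,1,2))
  • {7,9}:  v_{7} + v_{9} = 2·v_{2} + v_{3}  ⇒ sig = (2;(1,2))
  • {2,3,4}:  v_{2} + v_{3} + v_{4} = 0  ⇒ sig = (3;())
  • {2,3,10}:  v_{2} + v_{3} + v_{10} = v_{8}  ⇒ sig = (3;(1))
  • {3,7,10}:  v_{3} + v_{7} + v_{10} = 2·v_{8}  ⇒ sig = (3;(2))

Sorted signature multiset PRS(X):
    (2;())
    (2;())
    (2;(1))
    (2;(1))
    (2;(1))
    (2;(1))
    (2;(1))
    (2;(1,1))
    (2;(1,1))
    (2;(1,1,1))
    (2;(1,1,2))
    (2;(1,2))
    (3;())
    (3;(1))
    (3;(2))


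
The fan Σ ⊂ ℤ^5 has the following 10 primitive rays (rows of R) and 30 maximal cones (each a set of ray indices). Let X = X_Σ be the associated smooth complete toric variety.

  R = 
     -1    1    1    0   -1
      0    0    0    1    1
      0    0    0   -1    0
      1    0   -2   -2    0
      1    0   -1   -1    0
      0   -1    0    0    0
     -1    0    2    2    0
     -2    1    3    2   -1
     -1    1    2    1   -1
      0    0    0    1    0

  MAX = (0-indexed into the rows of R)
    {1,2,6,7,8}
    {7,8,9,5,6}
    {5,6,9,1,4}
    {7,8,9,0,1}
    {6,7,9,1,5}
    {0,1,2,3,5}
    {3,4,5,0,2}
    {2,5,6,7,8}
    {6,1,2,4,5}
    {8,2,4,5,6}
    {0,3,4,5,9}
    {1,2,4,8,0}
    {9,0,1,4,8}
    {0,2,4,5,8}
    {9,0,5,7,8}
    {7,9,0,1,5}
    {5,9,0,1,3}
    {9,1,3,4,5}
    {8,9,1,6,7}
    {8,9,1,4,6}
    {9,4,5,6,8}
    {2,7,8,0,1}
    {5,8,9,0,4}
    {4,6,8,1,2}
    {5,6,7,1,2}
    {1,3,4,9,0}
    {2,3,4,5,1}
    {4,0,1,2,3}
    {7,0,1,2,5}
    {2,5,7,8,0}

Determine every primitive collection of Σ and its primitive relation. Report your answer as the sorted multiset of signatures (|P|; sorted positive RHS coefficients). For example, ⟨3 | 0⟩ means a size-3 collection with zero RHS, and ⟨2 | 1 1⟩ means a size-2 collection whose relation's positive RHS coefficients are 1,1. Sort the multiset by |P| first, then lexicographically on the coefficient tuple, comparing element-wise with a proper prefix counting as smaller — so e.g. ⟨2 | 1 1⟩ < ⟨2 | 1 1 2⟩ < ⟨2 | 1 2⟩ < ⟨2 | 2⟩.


8 minimal non-faces of Δ(Σ) (on 10 rays):

  • {2,9}:  v_{2} + v_{9} = 0  →  sig = ⟨2 | 0⟩
  • {3,6}:  v_{3} + v_{6} = 0  →  sig = ⟨2 | 0⟩
  • {0,6}:  v_{0} + v_{6} = v_{7}  →  sig = ⟨2 | 1⟩
  • {3,7}:  v_{3} + v_{7} = v_{0}  →  sig = ⟨2 | 1⟩
  • {4,7}:  v_{4} + v_{7} = v_{8}  →  sig = ⟨2 | 1⟩
  • {3,8}:  v_{3} + v_{8} = v_{0} + v_{4}  →  sig = ⟨2 | 1 1⟩
  • {1,5,8}:  v_{1} + v_{5} + v_{8} = v_{6}  →  sig = ⟨3 | 1⟩
  • {0,1,4,5}:  v_{0} + v_{1} + v_{4} + v_{5} = 0  →  sig = ⟨4 | 0⟩

so the primitive-relation signature multiset is
[⟨2 | 0⟩, ⟨2 | 0⟩, ⟨2 | 1⟩, ⟨2 | 1⟩, ⟨2 | 1⟩, ⟨2 | 1 1⟩, ⟨3 | 1⟩, ⟨4 | 0⟩]
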